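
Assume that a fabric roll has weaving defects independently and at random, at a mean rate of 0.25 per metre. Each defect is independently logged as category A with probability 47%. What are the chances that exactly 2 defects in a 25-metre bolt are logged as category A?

Thinning: the defects that are logged as category A themselves form a Poisson process with rate 0.47 × 0.25 = 0.1175 per metre.
Over the interval, μ = 0.1175 × 25 = 2.9375 (a 25-metre bolt = 25 metres).
P(N = 2) = e^(−2.9375) · 2.9375^2/2! ≈ 0.2287.

0.2287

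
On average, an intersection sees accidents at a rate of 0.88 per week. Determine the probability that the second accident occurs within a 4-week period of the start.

Over the interval, μ = 0.88 × 4 = 3.52 (a 4-week period = 4 weeks).
The second arrival falls in the interval iff at least 2 events occur there: P(S_2 ≤ t) = P(N ≥ 2) = 1 − P(N ≤ 1) ≈ 0.8662.

0.8662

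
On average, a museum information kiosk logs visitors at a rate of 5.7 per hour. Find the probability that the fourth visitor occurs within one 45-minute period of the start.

Over the interval, μ = 5.7 × 0.75 = 4.275 (a 45-minute period = 0.75 hours).
The fourth arrival falls in the interval iff at least 4 events occur there: P(S_4 ≤ t) = P(N ≥ 4) = 1 − P(N ≤ 3) ≈ 0.6183.

0.6183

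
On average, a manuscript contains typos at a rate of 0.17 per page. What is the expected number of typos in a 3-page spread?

0.51

E[N] = λt = 0.17 × 3 = 0.51 (a 3-page spread = 3 pages).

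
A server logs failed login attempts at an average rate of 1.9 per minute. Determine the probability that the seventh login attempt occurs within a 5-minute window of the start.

Over the interval, μ = 1.9 × 5 = 9.5 (a 5-minute window = 5 minutes).
The seventh arrival falls in the interval iff at least 7 events occur there: P(S_7 ≤ t) = P(N ≥ 7) = 1 − P(N ≤ 6) ≈ 0.8351.

0.8351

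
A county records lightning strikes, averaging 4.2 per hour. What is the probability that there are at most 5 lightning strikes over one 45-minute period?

Over the interval, μ = 4.2 × 0.75 = 3.15 (a 45-minute period = 0.75 hours).
P(N ≤ 5) = Σ_{j=0}^{5} e^(−μ) μ^j/j! ≈ 0.9002.

0.9002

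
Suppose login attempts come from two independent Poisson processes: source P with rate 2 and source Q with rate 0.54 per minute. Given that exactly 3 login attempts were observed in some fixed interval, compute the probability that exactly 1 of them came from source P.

Given the total, each event is independently from source P with probability p = λ_P/(λ_P+λ_Q) = 2/2.54 ≈ 0.7874.
So K ~ Binomial(3, 2/2.54): P(K = 1) = C(3,1) · (2/2.54)^1 · (0.54/2.54)^2 ≈ 0.1068.

0.1068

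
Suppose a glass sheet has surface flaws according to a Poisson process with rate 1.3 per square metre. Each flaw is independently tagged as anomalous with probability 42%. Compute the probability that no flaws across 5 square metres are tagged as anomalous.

0.0652

Thinning: the flaws that are tagged as anomalous themselves form a Poisson process with rate 0.42 × 1.3 = 0.546 per square metre.
Over the interval, μ = 0.546 × 5 = 2.73 (5 square metres).
P(N = 0) = e^(−2.73) · 2.73^0/0! ≈ 0.0652.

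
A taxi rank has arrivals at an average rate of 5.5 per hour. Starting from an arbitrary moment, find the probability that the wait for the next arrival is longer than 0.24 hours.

The wait for the next event is exponential with rate λ = 5.5 per hour.
P(T > 0.24) = e^(−λt) = e^(−5.5 × 0.24) = e^(−1.32) ≈ 0.2671.

0.2671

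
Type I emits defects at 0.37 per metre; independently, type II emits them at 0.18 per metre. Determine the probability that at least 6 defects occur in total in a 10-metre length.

0.4711

Independent Poisson processes superpose: combined rate λ = 0.37 + 0.18 = 0.55 per metre.
Over the interval, μ = 0.55 × 10 = 5.5 (a 10-metre length = 10 metres).
P(N ≥ 6) = 1 − P(N ≤ 5) ≈ 0.4711.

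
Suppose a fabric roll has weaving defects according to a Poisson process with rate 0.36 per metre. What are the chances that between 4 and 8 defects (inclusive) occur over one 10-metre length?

0.4731

Over the interval, μ = 0.36 × 10 = 3.6 (a 10-metre length = 10 metres).
P(4 ≤ N ≤ 8) = Σ_{j=4}^{8} e^(−3.6) · 3.6^j/j! ≈ 0.4731.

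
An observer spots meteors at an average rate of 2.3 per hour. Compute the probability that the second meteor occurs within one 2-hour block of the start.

Over the interval, μ = 2.3 × 2 = 4.6 (a 2-hour block = 2 hours).
The second arrival falls in the interval iff at least 2 events occur there: P(S_2 ≤ t) = P(N ≥ 2) = 1 − P(N ≤ 1) ≈ 0.9437.

0.9437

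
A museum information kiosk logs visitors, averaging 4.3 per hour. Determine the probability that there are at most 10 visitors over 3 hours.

Over the interval, μ = 4.3 × 3 = 12.9 (3 hours).
P(N ≤ 10) = Σ_{j=0}^{10} e^(−μ) μ^j/j! ≈ 0.2604.

0.2604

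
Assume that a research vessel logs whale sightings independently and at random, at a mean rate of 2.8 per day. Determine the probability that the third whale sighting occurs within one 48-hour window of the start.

Over the interval, μ = 2.8 × 2 = 5.6 (a 48-hour window = 2 days).
The third arrival falls in the interval iff at least 3 events occur there: P(S_3 ≤ t) = P(N ≥ 3) = 1 − P(N ≤ 2) ≈ 0.9176.

0.9176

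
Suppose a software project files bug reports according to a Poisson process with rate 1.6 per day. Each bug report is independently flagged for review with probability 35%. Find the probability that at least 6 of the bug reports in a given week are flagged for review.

Thinning: the bug reports that are flagged for review themselves form a Poisson process with rate 0.35 × 1.6 = 0.56 per day.
Over the interval, μ = 0.56 × 7 = 3.92 (a week = 7 days).
P(N ≥ 6) = 1 − P(N ≤ 5) ≈ 0.2025.

0.2025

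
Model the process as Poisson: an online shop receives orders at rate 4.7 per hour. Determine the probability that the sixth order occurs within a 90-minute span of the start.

Over the interval, μ = 4.7 × 1.5 = 7.05 (a 90-minute span = 1.5 hours).
The sixth arrival falls in the interval iff at least 6 events occur there: P(S_6 ≤ t) = P(N ≥ 6) = 1 − P(N ≤ 5) ≈ 0.7056.

0.7056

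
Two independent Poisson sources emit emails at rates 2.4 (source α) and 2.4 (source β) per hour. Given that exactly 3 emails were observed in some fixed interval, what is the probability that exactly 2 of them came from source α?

Given the total, each event is independently from source α with probability p = λ_α/(λ_α+λ_β) = 2.4/4.8 = 0.5000.
So K ~ Binomial(3, 2.4/4.8): P(K = 2) = C(3,2) · (2.4/4.8)^2 · (2.4/4.8)^1 ≈ 0.3750.

0.3750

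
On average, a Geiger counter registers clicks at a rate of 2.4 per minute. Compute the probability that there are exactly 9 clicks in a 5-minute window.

Over the interval, μ = 2.4 × 5 = 12 (a 5-minute window = 5 minutes).
P(N = 9) = e^(−μ) μ^9/9! = e^(−12) · 12^9/362880 ≈ 0.0874.

0.0874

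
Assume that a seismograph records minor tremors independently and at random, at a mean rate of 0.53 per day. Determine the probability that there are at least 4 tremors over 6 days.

0.3930

Over the interval, μ = 0.53 × 6 = 3.18 (6 days).
P(N ≥ 4) = 1 − P(N ≤ 3) = 1 − Σ_{j=0}^{3} e^(−μ) μ^j/j! ≈ 0.3930.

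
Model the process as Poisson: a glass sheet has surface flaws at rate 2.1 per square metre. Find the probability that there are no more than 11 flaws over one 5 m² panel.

0.6387

Over the interval, μ = 2.1 × 5 = 10.5 (a 5 m² panel = 5 square metres).
P(N ≤ 11) = Σ_{j=0}^{11} e^(−μ) μ^j/j! ≈ 0.6387.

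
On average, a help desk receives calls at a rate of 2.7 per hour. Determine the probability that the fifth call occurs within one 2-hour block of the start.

0.6267

Over the interval, μ = 2.7 × 2 = 5.4 (a 2-hour block = 2 hours).
The fifth arrival falls in the interval iff at least 5 events occur there: P(S_5 ≤ t) = P(N ≥ 5) = 1 − P(N ≤ 4) ≈ 0.6267.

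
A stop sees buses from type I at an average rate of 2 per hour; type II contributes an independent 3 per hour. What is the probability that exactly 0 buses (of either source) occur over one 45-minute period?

0.0235

Independent Poisson processes superpose: combined rate λ = 2 + 3 = 5 per hour.
Over the interval, μ = 5 × 0.75 = 3.75 (a 45-minute period = 0.75 hours).
P(N = 0) = e^(−3.75) · 3.75^0/0! ≈ 0.0235.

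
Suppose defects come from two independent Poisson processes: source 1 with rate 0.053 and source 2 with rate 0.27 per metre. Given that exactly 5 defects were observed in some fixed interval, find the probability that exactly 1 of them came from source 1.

Given the total, each event is independently from source 1 with probability p = λ_1/(λ_1+λ_2) = 0.053/0.323 ≈ 0.1641.
So K ~ Binomial(5, 0.053/0.323): P(K = 1) = C(5,1) · (0.053/0.323)^1 · (0.27/0.323)^4 ≈ 0.4006.

0.4006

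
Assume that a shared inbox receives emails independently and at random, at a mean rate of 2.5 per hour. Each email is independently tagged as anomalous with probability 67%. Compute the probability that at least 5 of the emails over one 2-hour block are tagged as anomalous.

0.2466

Thinning: the emails that are tagged as anomalous themselves form a Poisson process with rate 0.67 × 2.5 = 1.675 per hour.
Over the interval, μ = 1.675 × 2 = 3.35 (a 2-hour block = 2 hours).
P(N ≥ 5) = 1 − P(N ≤ 4) ≈ 0.2466.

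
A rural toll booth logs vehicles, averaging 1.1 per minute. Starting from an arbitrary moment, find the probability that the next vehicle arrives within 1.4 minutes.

Inter-arrival times are exponential with rate λ = 1.1 per minute.
P(T ≤ 1.4) = 1 − e^(−λt) = 1 − e^(−1.1 × 1.4) = 1 − e^(−1.54) ≈ 0.7856.

0.7856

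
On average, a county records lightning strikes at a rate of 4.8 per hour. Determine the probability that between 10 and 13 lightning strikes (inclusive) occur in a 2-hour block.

Over the interval, μ = 4.8 × 2 = 9.6 (a 2-hour block = 2 hours).
P(10 ≤ N ≤ 13) = Σ_{j=10}^{13} e^(−9.6) · 9.6^j/j! ≈ 0.3830.

0.3830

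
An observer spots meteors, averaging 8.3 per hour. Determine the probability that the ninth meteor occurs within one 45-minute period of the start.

Over the interval, μ = 8.3 × 0.75 = 6.225 (a 45-minute period = 0.75 hours).
The ninth arrival falls in the interval iff at least 9 events occur there: P(S_9 ≤ t) = P(N ≥ 9) = 1 − P(N ≤ 8) ≈ 0.1768.

0.1768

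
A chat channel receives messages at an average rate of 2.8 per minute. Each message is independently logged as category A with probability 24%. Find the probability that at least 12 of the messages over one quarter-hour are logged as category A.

Thinning: the messages that are logged as category A themselves form a Poisson process with rate 0.24 × 2.8 = 0.672 per minute.
Over the interval, μ = 0.672 × 15 = 10.08 (a quarter-hour = 15 minutes).
P(N ≥ 12) = 1 − P(N ≤ 11) ≈ 0.3124.

0.3124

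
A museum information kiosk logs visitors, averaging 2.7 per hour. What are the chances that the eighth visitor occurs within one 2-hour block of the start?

0.1783

Over the interval, μ = 2.7 × 2 = 5.4 (a 2-hour block = 2 hours).
The eighth arrival falls in the interval iff at least 8 events occur there: P(S_8 ≤ t) = P(N ≥ 8) = 1 − P(N ≤ 7) ≈ 0.1783.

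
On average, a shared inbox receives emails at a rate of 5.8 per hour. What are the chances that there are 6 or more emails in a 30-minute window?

Over the interval, μ = 5.8 × 0.5 = 2.9 (a 30-minute window = 0.5 hours).
P(N ≥ 6) = 1 − P(N ≤ 5) = 1 − Σ_{j=0}^{5} e^(−μ) μ^j/j! ≈ 0.0742.

0.0742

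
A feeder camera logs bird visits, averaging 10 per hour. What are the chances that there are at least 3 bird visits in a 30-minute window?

0.8753

Over the interval, μ = 10 × 0.5 = 5 (a 30-minute window = 0.5 hours).
P(N ≥ 3) = 1 − P(N ≤ 2) = 1 − Σ_{j=0}^{2} e^(−μ) μ^j/j! ≈ 0.8753.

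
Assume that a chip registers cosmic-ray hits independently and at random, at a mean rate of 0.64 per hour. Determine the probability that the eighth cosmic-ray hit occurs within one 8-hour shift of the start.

Over the interval, μ = 0.64 × 8 = 5.12 (an 8-hour shift = 8 hours).
The eighth arrival falls in the interval iff at least 8 events occur there: P(S_8 ≤ t) = P(N ≥ 8) = 1 − P(N ≤ 7) ≈ 0.1462.

0.1462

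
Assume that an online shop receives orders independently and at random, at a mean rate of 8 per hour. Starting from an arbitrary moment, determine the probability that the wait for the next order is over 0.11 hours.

The wait for the next event is exponential with rate λ = 8 per hour.
P(T > 0.11) = e^(−λt) = e^(−8 × 0.11) = e^(−0.88) ≈ 0.4148.

0.4148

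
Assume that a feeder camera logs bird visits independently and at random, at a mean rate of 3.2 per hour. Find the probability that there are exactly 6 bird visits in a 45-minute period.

0.0241

Over the interval, μ = 3.2 × 0.75 = 2.4 (a 45-minute period = 0.75 hours).
P(N = 6) = e^(−μ) μ^6/6! = e^(−2.4) · 2.4^6/720 ≈ 0.0241.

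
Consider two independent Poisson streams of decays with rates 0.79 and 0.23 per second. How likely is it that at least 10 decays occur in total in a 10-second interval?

0.5668

Independent Poisson processes superpose: combined rate λ = 0.79 + 0.23 = 1.02 per second.
Over the interval, μ = 1.02 × 10 = 10.2 (a 10-second interval = 10 seconds).
P(N ≥ 10) = 1 − P(N ≤ 9) ≈ 0.5668.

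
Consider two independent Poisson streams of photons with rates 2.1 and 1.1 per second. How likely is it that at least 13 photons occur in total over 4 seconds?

0.5147

Independent Poisson processes superpose: combined rate λ = 2.1 + 1.1 = 3.2 per second.
Over the interval, μ = 3.2 × 4 = 12.8 (4 seconds).
P(N ≥ 13) = 1 − P(N ≤ 12) ≈ 0.5147.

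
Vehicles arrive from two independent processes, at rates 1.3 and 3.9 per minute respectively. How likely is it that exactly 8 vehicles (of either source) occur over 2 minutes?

Independent Poisson processes superpose: combined rate λ = 1.3 + 3.9 = 5.2 per minute.
Over the interval, μ = 5.2 × 2 = 10.4 (2 minutes).
P(N = 8) = e^(−10.4) · 10.4^8/8! ≈ 0.1033.

0.1033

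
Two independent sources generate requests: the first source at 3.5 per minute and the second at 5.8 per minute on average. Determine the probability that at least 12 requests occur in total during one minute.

0.2270

Independent Poisson processes superpose: combined rate λ = 3.5 + 5.8 = 9.3 per minute.
So μ = 9.3.
P(N ≥ 12) = 1 − P(N ≤ 11) ≈ 0.2270.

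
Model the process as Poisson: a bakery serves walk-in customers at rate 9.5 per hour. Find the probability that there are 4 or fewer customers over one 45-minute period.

Over the interval, μ = 9.5 × 0.75 = 7.125 (a 45-minute period = 0.75 hours).
P(N ≤ 4) = Σ_{j=0}^{4} e^(−μ) μ^j/j! ≈ 0.1619.

0.1619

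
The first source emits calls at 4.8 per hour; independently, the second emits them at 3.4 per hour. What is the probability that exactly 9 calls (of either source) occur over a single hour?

0.1269

Independent Poisson processes superpose: combined rate λ = 4.8 + 3.4 = 8.2 per hour.
So μ = 8.2.
P(N = 9) = e^(−8.2) · 8.2^9/9! ≈ 0.1269.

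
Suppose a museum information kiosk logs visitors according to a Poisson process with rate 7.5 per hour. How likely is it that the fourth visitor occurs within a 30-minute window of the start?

Over the interval, μ = 7.5 × 0.5 = 3.75 (a 30-minute window = 0.5 hours).
The fourth arrival falls in the interval iff at least 4 events occur there: P(S_4 ≤ t) = P(N ≥ 4) = 1 − P(N ≤ 3) ≈ 0.5162.

0.5162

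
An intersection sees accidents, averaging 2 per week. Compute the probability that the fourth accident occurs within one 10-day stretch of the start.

0.3208

Over the interval, μ = 2 × 10/7 ≈ 2.85714 (a 10-day stretch = 10/7 weeks).
The fourth arrival falls in the interval iff at least 4 events occur there: P(S_4 ≤ t) = P(N ≥ 4) = 1 − P(N ≤ 3) ≈ 0.3208.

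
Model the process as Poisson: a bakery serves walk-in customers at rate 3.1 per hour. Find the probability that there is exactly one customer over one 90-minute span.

Over the interval, μ = 3.1 × 1.5 = 4.65 (a 90-minute span = 1.5 hours).
P(N = 1) = e^(−μ) μ^1/1! = e^(−4.65) · 4.65^1/1 ≈ 0.0445.

0.0445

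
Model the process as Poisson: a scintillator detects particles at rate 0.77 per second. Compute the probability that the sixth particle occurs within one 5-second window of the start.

0.1919

Over the interval, μ = 0.77 × 5 = 3.85 (a 5-second window = 5 seconds).
The sixth arrival falls in the interval iff at least 6 events occur there: P(S_6 ≤ t) = P(N ≥ 6) = 1 − P(N ≤ 5) ≈ 0.1919.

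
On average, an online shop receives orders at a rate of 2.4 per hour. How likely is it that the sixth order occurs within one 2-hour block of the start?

Over the interval, μ = 2.4 × 2 = 4.8 (a 2-hour block = 2 hours).
The sixth arrival falls in the interval iff at least 6 events occur there: P(S_6 ≤ t) = P(N ≥ 6) = 1 − P(N ≤ 5) ≈ 0.3490.

0.3490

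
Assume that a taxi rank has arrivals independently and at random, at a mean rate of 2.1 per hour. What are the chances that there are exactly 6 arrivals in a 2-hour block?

0.1143

Over the interval, μ = 2.1 × 2 = 4.2 (a 2-hour block = 2 hours).
P(N = 6) = e^(−μ) μ^6/6! = e^(−4.2) · 4.2^6/720 ≈ 0.1143.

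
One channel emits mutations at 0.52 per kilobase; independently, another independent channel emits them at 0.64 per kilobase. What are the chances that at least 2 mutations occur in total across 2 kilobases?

Independent Poisson processes superpose: combined rate λ = 0.52 + 0.64 = 1.16 per kilobase.
Over the interval, μ = 1.16 × 2 = 2.32 (2 kilobases).
P(N ≥ 2) = 1 − P(N ≤ 1) ≈ 0.6737.

0.6737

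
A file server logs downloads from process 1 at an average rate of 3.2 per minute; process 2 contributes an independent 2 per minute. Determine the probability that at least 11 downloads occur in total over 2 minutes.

Independent Poisson processes superpose: combined rate λ = 3.2 + 2 = 5.2 per minute.
Over the interval, μ = 5.2 × 2 = 10.4 (2 minutes).
P(N ≥ 11) = 1 − P(N ≤ 10) ≈ 0.4669.

0.4669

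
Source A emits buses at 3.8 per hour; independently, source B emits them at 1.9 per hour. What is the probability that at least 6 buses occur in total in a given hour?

Independent Poisson processes superpose: combined rate λ = 3.8 + 1.9 = 5.7 per hour.
So μ = 5.7.
P(N ≥ 6) = 1 − P(N ≤ 5) ≈ 0.5050.

0.5050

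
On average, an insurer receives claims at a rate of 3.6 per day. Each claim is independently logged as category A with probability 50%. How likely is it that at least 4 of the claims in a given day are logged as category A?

0.1087

Thinning: the claims that are logged as category A themselves form a Poisson process with rate 0.5 × 3.6 = 1.8 per day.
So μ = 1.8.
P(N ≥ 4) = 1 − P(N ≤ 3) ≈ 0.1087.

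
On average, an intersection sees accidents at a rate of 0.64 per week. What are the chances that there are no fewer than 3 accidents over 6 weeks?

Over the interval, μ = 0.64 × 6 = 3.84 (6 weeks).
P(N ≥ 3) = 1 − P(N ≤ 2) = 1 − Σ_{j=0}^{2} e^(−μ) μ^j/j! ≈ 0.7375.

0.7375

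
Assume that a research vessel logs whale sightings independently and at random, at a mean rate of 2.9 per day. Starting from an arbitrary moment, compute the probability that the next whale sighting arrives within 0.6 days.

Inter-arrival times are exponential with rate λ = 2.9 per day.
P(T ≤ 0.6) = 1 − e^(−λt) = 1 − e^(−2.9 × 0.6) = 1 − e^(−1.74) ≈ 0.8245.

0.8245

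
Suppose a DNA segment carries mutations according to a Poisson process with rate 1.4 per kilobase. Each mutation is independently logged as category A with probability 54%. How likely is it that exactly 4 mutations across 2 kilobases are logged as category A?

Thinning: the mutations that are logged as category A themselves form a Poisson process with rate 0.54 × 1.4 = 0.756 per kilobase.
Over the interval, μ = 0.756 × 2 = 1.512 (2 kilobases).
P(N = 4) = e^(−1.512) · 1.512^4/4! ≈ 0.0480.

0.0480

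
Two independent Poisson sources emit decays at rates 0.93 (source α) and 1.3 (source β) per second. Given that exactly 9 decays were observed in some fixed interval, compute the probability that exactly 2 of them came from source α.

0.1433

Given the total, each event is independently from source α with probability p = λ_α/(λ_α+λ_β) = 0.93/2.23 ≈ 0.4170.
So K ~ Binomial(9, 0.93/2.23): P(K = 2) = C(9,2) · (0.93/2.23)^2 · (1.3/2.23)^7 ≈ 0.1433.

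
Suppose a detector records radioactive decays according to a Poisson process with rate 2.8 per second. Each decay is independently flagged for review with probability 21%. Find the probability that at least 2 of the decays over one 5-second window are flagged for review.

Thinning: the decays that are flagged for review themselves form a Poisson process with rate 0.21 × 2.8 = 0.588 per second.
Over the interval, μ = 0.588 × 5 = 2.94 (a 5-second window = 5 seconds).
P(N ≥ 2) = 1 − P(N ≤ 1) ≈ 0.7917.

0.7917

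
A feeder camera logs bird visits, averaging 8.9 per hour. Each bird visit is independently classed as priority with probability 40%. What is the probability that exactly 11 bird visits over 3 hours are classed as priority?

Thinning: the bird visits that are classed as priority themselves form a Poisson process with rate 0.4 × 8.9 = 3.56 per hour.
Over the interval, μ = 3.56 × 3 = 10.68 (3 hours).
P(N = 11) = e^(−10.68) · 10.68^11/11! ≈ 0.1188.

0.1188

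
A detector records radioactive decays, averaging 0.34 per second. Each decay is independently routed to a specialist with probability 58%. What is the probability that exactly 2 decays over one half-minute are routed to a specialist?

0.0472

Thinning: the decays that are routed to a specialist themselves form a Poisson process with rate 0.58 × 0.34 = 0.1972 per second.
Over the interval, μ = 0.1972 × 30 = 5.916 (a half-minute = 30 seconds).
P(N = 2) = e^(−5.916) · 5.916^2/2! ≈ 0.0472.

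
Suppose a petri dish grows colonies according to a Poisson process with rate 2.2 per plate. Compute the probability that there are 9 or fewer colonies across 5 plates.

Over the interval, μ = 2.2 × 5 = 11 (5 plates).
P(N ≤ 9) = Σ_{j=0}^{9} e^(−μ) μ^j/j! ≈ 0.3405.

0.3405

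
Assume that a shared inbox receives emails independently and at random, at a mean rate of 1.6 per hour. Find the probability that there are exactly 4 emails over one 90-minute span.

0.1254

Over the interval, μ = 1.6 × 1.5 = 2.4 (a 90-minute span = 1.5 hours).
P(N = 4) = e^(−μ) μ^4/4! = e^(−2.4) · 2.4^4/24 ≈ 0.1254.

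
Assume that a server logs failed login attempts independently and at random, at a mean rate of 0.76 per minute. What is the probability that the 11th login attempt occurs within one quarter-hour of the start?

Over the interval, μ = 0.76 × 15 = 11.4 (a quarter-hour = 15 minutes).
The 11th arrival falls in the interval iff at least 11 events occur there: P(S_11 ≤ t) = P(N ≥ 11) = 1 − P(N ≤ 10) ≈ 0.5869.

0.5869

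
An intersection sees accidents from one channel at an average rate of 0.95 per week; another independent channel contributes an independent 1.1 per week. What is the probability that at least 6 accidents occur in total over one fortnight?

0.2307

Independent Poisson processes superpose: combined rate λ = 0.95 + 1.1 = 2.05 per week.
Over the interval, μ = 2.05 × 2 = 4.1 (a fortnight = 2 weeks).
P(N ≥ 6) = 1 − P(N ≤ 5) ≈ 0.2307.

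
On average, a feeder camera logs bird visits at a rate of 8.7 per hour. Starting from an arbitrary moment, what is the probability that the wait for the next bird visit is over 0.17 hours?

The wait for the next event is exponential with rate λ = 8.7 per hour.
P(T > 0.17) = e^(−λt) = e^(−8.7 × 0.17) = e^(−1.479) ≈ 0.2279.

0.2279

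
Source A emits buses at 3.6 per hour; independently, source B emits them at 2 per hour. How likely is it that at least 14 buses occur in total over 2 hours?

Independent Poisson processes superpose: combined rate λ = 3.6 + 2 = 5.6 per hour.
Over the interval, μ = 5.6 × 2 = 11.2 (2 hours).
P(N ≥ 14) = 1 − P(N ≤ 13) ≈ 0.2376.

0.2376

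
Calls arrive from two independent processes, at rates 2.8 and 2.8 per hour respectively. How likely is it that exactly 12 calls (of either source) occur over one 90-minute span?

0.0579

Independent Poisson processes superpose: combined rate λ = 2.8 + 2.8 = 5.6 per hour.
Over the interval, μ = 5.6 × 1.5 = 8.4 (a 90-minute span = 1.5 hours).
P(N = 12) = e^(−8.4) · 8.4^12/12! ≈ 0.0579.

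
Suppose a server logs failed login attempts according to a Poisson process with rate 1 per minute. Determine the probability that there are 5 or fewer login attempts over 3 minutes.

0.9161

Over the interval, μ = 1 × 3 = 3 (3 minutes).
P(N ≤ 5) = Σ_{j=0}^{5} e^(−μ) μ^j/j! ≈ 0.9161.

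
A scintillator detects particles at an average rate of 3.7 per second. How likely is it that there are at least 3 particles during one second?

0.7146

With mean μ = 3.7 per second,
P(N ≥ 3) = 1 − P(N ≤ 2) = 1 − Σ_{j=0}^{2} e^(−μ) μ^j/j! ≈ 0.7146.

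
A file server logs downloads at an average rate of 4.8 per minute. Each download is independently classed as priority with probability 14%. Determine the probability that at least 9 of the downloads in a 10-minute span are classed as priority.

0.2352

Thinning: the downloads that are classed as priority themselves form a Poisson process with rate 0.14 × 4.8 = 0.672 per minute.
Over the interval, μ = 0.672 × 10 = 6.72 (a 10-minute span = 10 minutes).
P(N ≥ 9) = 1 − P(N ≤ 8) ≈ 0.2352.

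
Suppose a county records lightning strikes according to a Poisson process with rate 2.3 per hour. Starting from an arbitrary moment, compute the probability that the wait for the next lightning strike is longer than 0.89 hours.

The wait for the next event is exponential with rate λ = 2.3 per hour.
P(T > 0.89) = e^(−λt) = e^(−2.3 × 0.89) = e^(−2.047) ≈ 0.1291.

0.1291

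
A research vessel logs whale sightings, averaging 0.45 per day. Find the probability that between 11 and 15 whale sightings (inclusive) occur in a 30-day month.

0.5066

Over the interval, μ = 0.45 × 30 = 13.5 (a 30-day month = 30 days).
P(11 ≤ N ≤ 15) = Σ_{j=11}^{15} e^(−13.5) · 13.5^j/j! ≈ 0.5066.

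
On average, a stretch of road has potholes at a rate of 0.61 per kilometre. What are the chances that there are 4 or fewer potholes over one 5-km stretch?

Over the interval, μ = 0.61 × 5 = 3.05 (a 5-km stretch = 5 kilometres).
P(N ≤ 4) = Σ_{j=0}^{4} e^(−μ) μ^j/j! ≈ 0.8068.

0.8068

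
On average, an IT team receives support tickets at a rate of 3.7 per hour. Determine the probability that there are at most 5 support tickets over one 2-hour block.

0.2526

Over the interval, μ = 3.7 × 2 = 7.4 (a 2-hour block = 2 hours).
P(N ≤ 5) = Σ_{j=0}^{5} e^(−μ) μ^j/j! ≈ 0.2526.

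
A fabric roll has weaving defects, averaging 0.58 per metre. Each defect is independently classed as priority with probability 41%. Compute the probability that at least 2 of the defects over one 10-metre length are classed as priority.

Thinning: the defects that are classed as priority themselves form a Poisson process with rate 0.41 × 0.58 = 0.2378 per metre.
Over the interval, μ = 0.2378 × 10 = 2.378 (a 10-metre length = 10 metres).
P(N ≥ 2) = 1 − P(N ≤ 1) ≈ 0.6867.

0.6867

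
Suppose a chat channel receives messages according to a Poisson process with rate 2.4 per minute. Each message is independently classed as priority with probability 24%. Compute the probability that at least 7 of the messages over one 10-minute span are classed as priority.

Thinning: the messages that are classed as priority themselves form a Poisson process with rate 0.24 × 2.4 = 0.576 per minute.
Over the interval, μ = 0.576 × 10 = 5.76 (a 10-minute span = 10 minutes).
P(N ≥ 7) = 1 − P(N ≤ 6) ≈ 0.3552.

0.3552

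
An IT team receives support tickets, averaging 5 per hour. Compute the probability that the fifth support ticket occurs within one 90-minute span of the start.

Over the interval, μ = 5 × 1.5 = 7.5 (a 90-minute span = 1.5 hours).
The fifth arrival falls in the interval iff at least 5 events occur there: P(S_5 ≤ t) = P(N ≥ 5) = 1 − P(N ≤ 4) ≈ 0.8679.

0.8679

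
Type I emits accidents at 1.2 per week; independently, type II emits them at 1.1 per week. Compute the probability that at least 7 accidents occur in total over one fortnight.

Independent Poisson processes superpose: combined rate λ = 1.2 + 1.1 = 2.3 per week.
Over the interval, μ = 2.3 × 2 = 4.6 (a fortnight = 2 weeks).
P(N ≥ 7) = 1 − P(N ≤ 6) ≈ 0.1820.

0.1820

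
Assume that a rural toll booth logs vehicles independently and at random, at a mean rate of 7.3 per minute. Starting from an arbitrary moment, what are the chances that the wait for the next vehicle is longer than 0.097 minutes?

0.4926

The wait for the next event is exponential with rate λ = 7.3 per minute.
P(T > 0.097) = e^(−λt) = e^(−7.3 × 0.097) = e^(−0.7081) ≈ 0.4926.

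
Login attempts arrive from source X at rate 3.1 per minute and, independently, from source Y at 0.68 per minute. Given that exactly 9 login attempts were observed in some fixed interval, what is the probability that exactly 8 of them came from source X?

Given the total, each event is independently from source X with probability p = λ_X/(λ_X+λ_Y) = 3.1/3.78 ≈ 0.8201.
So K ~ Binomial(9, 3.1/3.78): P(K = 8) = C(9,8) · (3.1/3.78)^8 · (0.68/3.78)^1 ≈ 0.3313.

0.3313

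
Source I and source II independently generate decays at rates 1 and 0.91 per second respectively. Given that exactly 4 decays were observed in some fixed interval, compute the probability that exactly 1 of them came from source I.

Given the total, each event is independently from source I with probability p = λ_I/(λ_I+λ_II) = 1/1.91 ≈ 0.5236.
So K ~ Binomial(4, 1/1.91): P(K = 1) = C(4,1) · (1/1.91)^1 · (0.91/1.91)^3 ≈ 0.2265.

0.2265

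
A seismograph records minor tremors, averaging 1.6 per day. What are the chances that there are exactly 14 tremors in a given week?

0.0767

Over the interval, μ = 1.6 × 7 = 11.2 (a week = 7 days).
P(N = 14) = e^(−μ) μ^14/14! = e^(−11.2) · 11.2^14/87178291200 ≈ 0.0767.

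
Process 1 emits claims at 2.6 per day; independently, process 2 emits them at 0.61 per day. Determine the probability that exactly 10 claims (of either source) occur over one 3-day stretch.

Independent Poisson processes superpose: combined rate λ = 2.6 + 0.61 = 3.21 per day.
Over the interval, μ = 3.21 × 3 = 9.63 (a 3-day stretch = 3 days).
P(N = 10) = e^(−9.63) · 9.63^10/10! ≈ 0.1242.

0.1242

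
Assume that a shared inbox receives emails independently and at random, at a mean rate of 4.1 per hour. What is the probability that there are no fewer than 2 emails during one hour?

0.9155

With mean μ = 4.1 per hour,
P(N ≥ 2) = 1 − P(N ≤ 1) = 1 − Σ_{j=0}^{1} e^(−μ) μ^j/j! ≈ 0.9155.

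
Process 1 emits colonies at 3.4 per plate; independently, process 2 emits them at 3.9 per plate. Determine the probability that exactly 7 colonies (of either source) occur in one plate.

Independent Poisson processes superpose: combined rate λ = 3.4 + 3.9 = 7.3 per plate.
So μ = 7.3.
P(N = 7) = e^(−7.3) · 7.3^7/7! ≈ 0.1481.

0.1481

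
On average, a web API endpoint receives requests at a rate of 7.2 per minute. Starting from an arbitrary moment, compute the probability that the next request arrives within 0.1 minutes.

Inter-arrival times are exponential with rate λ = 7.2 per minute.
P(T ≤ 0.1) = 1 − e^(−λt) = 1 − e^(−7.2 × 0.1) = 1 − e^(−0.72) ≈ 0.5132.

0.5132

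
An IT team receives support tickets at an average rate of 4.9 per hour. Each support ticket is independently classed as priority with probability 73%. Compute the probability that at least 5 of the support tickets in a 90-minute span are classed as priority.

0.6211

Thinning: the support tickets that are classed as priority themselves form a Poisson process with rate 0.73 × 4.9 = 3.577 per hour.
Over the interval, μ = 3.577 × 1.5 = 5.3655 (a 90-minute span = 1.5 hours).
P(N ≥ 5) = 1 − P(N ≤ 4) ≈ 0.6211.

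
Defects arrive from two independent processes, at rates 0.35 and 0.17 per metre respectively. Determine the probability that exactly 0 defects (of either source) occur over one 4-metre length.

0.1249

Independent Poisson processes superpose: combined rate λ = 0.35 + 0.17 = 0.52 per metre.
Over the interval, μ = 0.52 × 4 = 2.08 (a 4-metre length = 4 metres).
P(N = 0) = e^(−2.08) · 2.08^0/0! ≈ 0.1249.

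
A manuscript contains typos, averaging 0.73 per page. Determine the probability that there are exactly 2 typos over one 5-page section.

0.1731

Over the interval, μ = 0.73 × 5 = 3.65 (a 5-page section = 5 pages).
P(N = 2) = e^(−μ) μ^2/2! = e^(−3.65) · 3.65^2/2 ≈ 0.1731.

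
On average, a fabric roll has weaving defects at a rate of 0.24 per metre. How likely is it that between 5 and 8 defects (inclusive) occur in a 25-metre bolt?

Over the interval, μ = 0.24 × 25 = 6 (a 25-metre bolt = 25 metres).
P(5 ≤ N ≤ 8) = Σ_{j=5}^{8} e^(−6) · 6^j/j! ≈ 0.5622.

0.5622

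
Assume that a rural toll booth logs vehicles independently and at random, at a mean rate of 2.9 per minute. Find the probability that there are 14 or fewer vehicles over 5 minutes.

0.5176

Over the interval, μ = 2.9 × 5 = 14.5 (5 minutes).
P(N ≤ 14) = Σ_{j=0}^{14} e^(−μ) μ^j/j! ≈ 0.5176.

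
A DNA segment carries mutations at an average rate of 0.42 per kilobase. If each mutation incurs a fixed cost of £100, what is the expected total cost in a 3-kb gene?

£126

E[N] = 0.42 × 3 = 1.26 (a 3-kb gene = 3 kilobases); E[cost] = 1.26 × £100 = £126.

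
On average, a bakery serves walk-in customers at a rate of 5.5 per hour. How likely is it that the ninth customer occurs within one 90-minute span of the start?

0.4423

Over the interval, μ = 5.5 × 1.5 = 8.25 (a 90-minute span = 1.5 hours).
The ninth arrival falls in the interval iff at least 9 events occur there: P(S_9 ≤ t) = P(N ≥ 9) = 1 − P(N ≤ 8) ≈ 0.4423.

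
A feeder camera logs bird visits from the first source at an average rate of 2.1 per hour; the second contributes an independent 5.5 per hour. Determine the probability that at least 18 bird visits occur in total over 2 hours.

0.2683

Independent Poisson processes superpose: combined rate λ = 2.1 + 5.5 = 7.6 per hour.
Over the interval, μ = 7.6 × 2 = 15.2 (2 hours).
P(N ≥ 18) = 1 − P(N ≤ 17) ≈ 0.2683.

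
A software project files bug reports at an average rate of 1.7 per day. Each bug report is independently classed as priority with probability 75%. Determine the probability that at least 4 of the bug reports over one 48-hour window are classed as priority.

0.2532

Thinning: the bug reports that are classed as priority themselves form a Poisson process with rate 0.75 × 1.7 = 1.275 per day.
Over the interval, μ = 1.275 × 2 = 2.55 (a 48-hour window = 2 days).
P(N ≥ 4) = 1 − P(N ≤ 3) ≈ 0.2532.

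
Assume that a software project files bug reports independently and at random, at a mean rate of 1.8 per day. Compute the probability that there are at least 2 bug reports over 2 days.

0.8743

Over the interval, μ = 1.8 × 2 = 3.6 (2 days).
P(N ≥ 2) = 1 − P(N ≤ 1) = 1 − Σ_{j=0}^{1} e^(−μ) μ^j/j! ≈ 0.8743.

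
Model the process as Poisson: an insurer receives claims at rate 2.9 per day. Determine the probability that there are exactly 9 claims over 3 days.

0.1311

Over the interval, μ = 2.9 × 3 = 8.7 (3 days).
P(N = 9) = e^(−μ) μ^9/9! = e^(−8.7) · 8.7^9/362880 ≈ 0.1311.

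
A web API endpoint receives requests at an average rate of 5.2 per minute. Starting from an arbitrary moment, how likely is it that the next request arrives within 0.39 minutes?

Inter-arrival times are exponential with rate λ = 5.2 per minute.
P(T ≤ 0.39) = 1 − e^(−λt) = 1 − e^(−5.2 × 0.39) = 1 − e^(−2.028) ≈ 0.8684.

0.8684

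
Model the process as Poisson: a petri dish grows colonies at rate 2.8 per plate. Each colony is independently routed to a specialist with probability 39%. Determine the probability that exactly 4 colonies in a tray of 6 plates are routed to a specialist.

0.1096

Thinning: the colonies that are routed to a specialist themselves form a Poisson process with rate 0.39 × 2.8 = 1.092 per plate.
Over the interval, μ = 1.092 × 6 = 6.552 (a tray of 6 plates = 6 plates).
P(N = 4) = e^(−6.552) · 6.552^4/4! ≈ 0.1096.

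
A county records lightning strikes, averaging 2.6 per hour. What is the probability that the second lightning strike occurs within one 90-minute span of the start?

Over the interval, μ = 2.6 × 1.5 = 3.9 (a 90-minute span = 1.5 hours).
The second arrival falls in the interval iff at least 2 events occur there: P(S_2 ≤ t) = P(N ≥ 2) = 1 − P(N ≤ 1) ≈ 0.9008.

0.9008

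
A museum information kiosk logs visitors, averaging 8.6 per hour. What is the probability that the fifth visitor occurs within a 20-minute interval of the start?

0.1629

Over the interval, μ = 8.6 × 1/3 ≈ 2.86667 (a 20-minute interval = 1/3 hours).
The fifth arrival falls in the interval iff at least 5 events occur there: P(S_5 ≤ t) = P(N ≥ 5) = 1 − P(N ≤ 4) ≈ 0.1629.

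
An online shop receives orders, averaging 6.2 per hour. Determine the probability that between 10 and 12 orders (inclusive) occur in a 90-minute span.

Over the interval, μ = 6.2 × 1.5 = 9.3 (a 90-minute span = 1.5 hours).
P(10 ≤ N ≤ 12) = Σ_{j=10}^{12} e^(−9.3) · 9.3^j/j! ≈ 0.3049.

0.3049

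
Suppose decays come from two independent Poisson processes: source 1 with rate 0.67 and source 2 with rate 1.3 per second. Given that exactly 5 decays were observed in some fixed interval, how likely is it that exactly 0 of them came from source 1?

0.1251

Given the total, each event is independently from source 1 with probability p = λ_1/(λ_1+λ_2) = 0.67/1.97 ≈ 0.3401.
So K ~ Binomial(5, 0.67/1.97): P(K = 0) = C(5,0) · (0.67/1.97)^0 · (1.3/1.97)^5 ≈ 0.1251.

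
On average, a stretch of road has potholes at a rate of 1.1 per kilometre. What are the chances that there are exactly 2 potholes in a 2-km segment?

Over the interval, μ = 1.1 × 2 = 2.2 (a 2-km segment = 2 kilometres).
P(N = 2) = e^(−μ) μ^2/2! = e^(−2.2) · 2.2^2/2 ≈ 0.2681.

0.2681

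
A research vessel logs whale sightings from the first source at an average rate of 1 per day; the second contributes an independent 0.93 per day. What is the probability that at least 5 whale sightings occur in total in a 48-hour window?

Independent Poisson processes superpose: combined rate λ = 1 + 0.93 = 1.93 per day.
Over the interval, μ = 1.93 × 2 = 3.86 (a 48-hour window = 2 days).
P(N ≥ 5) = 1 − P(N ≤ 4) ≈ 0.3438.

0.3438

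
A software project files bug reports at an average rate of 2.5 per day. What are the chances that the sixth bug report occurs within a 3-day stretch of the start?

0.7586

Over the interval, μ = 2.5 × 3 = 7.5 (a 3-day stretch = 3 days).
The sixth arrival falls in the interval iff at least 6 events occur there: P(S_6 ≤ t) = P(N ≥ 6) = 1 − P(N ≤ 5) ≈ 0.7586.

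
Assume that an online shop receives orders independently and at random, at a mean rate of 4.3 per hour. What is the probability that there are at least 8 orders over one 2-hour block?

Over the interval, μ = 4.3 × 2 = 8.6 (a 2-hour block = 2 hours).
P(N ≥ 8) = 1 − P(N ≤ 7) = 1 − Σ_{j=0}^{7} e^(−μ) μ^j/j! ≈ 0.6272.

0.6272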